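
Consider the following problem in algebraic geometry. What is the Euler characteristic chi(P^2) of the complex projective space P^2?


The complex projective space P^2 has one cell in each even real dimension 0, 2, ..., 4.
The cohomology groups are H^{2k}(P^2) = Z for k = 0,...,2, and 0 otherwise.
Euler characteristic = sum of Betti numbers = 1 per even-dimensional cohomology group.
chi(P^2) = 2 + 1 = 3

3


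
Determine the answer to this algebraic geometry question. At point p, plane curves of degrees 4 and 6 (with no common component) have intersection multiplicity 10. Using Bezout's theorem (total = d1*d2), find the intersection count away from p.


By Bezout's theorem, the total intersection number is d1 * d2.
Total = 4 * 6 = 24
Intersection multiplicity at p = 10
Remaining intersections = 24 - 10 = 14

14


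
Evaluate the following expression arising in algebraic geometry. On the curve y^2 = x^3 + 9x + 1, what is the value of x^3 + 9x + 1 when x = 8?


Compute x^3 + 9x + 1 at x = 8:
x^3 = 8^3 = 512
9*x = 9*8 = 72
Sum: 512 + 72 + 1 = 585

585


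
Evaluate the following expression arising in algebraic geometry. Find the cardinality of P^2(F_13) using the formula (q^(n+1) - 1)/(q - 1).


P^2(F_13) has (q^(n+1) - 1)/(q - 1) points.
= 13^2 + 13^1 + 13^0
= 169 + 13 + 1
= 183

183


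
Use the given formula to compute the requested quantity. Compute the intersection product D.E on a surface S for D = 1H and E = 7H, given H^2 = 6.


Using bilinearity of the intersection pairing on a surface S:
(aH).(bH) = ab * (H.H)
We have H^2 = 6.
D.E = (1H).(7H) = 1*7*6
= 7*6
= 42

42


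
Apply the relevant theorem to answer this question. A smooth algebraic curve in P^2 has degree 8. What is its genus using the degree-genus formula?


Using the genus formula for smooth plane curves:
g = (d-1)(d-2)/2
g = (8-1)(8-2)/2
g = 7*6/2
g = 42/2 = 21

21


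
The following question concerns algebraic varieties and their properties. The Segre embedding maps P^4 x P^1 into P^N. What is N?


The Segre embedding maps P^m x P^n into P^N via
all products of coordinates from each factor.
N = (m+1)(n+1) - 1
N = (4+1)(1+1) - 1
N = 5*2 - 1
N = 10 - 1 = 9

9


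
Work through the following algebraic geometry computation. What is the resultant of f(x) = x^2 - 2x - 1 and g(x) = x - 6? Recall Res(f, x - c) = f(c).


For Res(f, x - c), we evaluate f at x = c.
f(6) = 6^2 - 2*6 - 1
= 36 - 12 - 1
= 24 - 1 = 23
Res(f, g) = 23

23


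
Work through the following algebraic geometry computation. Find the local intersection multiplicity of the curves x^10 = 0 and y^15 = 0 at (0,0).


The intersection multiplicity of V(x^a) and V(y^b) at the origin is:
I(O; V(x^10), V(y^15)) = dim_k(k[x,y]/(x^10, y^15))
A basis for k[x,y]/(x^10, y^15) is the set of monomials x^i * y^j
where 0 <= i < 10 and 0 <= j < 15.
The number of such monomials is 10 * 15 = 150

150


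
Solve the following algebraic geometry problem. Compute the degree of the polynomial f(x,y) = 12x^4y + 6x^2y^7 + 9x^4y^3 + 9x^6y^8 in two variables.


Examine each term for its total degree (sum of exponents).
  Term '12x^4y' has total degree 4+1 = 5.
  Term '6x^2y^7' has total degree 2+7 = 9.
  Term '9x^4y^3' has total degree 4+3 = 7.
  Term '9x^6y^8' has total degree 6+8 = 14.
The maximum total degree among all terms is 14.

14


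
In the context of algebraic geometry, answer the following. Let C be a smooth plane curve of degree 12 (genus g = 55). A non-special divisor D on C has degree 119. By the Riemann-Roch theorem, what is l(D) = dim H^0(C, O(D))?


First, compute the genus of a smooth plane curve of degree 12:
g = (d-1)(d-2)/2 = (12-1)(12-2)/2 = 55
For a non-special divisor D (i.e., h^1(D) = 0), Riemann-Roch gives:
l(D) = deg(D) - g + 1
Since deg(D) = 119 >= 2g - 1 = 109, D is non-special.
l(D) = 119 - 55 + 1 = 65

65


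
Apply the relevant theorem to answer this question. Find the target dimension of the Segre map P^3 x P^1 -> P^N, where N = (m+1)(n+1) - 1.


The Segre embedding maps P^m x P^n into P^N via
all products of coordinates from each factor.
N = (m+1)(n+1) - 1
N = (3+1)(1+1) - 1
N = 4*2 - 1
N = 8 - 1 = 7

7


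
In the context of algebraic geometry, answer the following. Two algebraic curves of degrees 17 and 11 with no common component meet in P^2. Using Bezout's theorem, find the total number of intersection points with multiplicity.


Bezout's theorem states the intersection count equals the product of degrees.
Intersection count = 17 * 11 = 187

187


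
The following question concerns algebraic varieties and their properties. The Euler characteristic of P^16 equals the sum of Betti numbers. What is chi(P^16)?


The complex projective space P^16 has one cell in each even real dimension 0, 2, ..., 32.
The cohomology groups are H^{2k}(P^16) = Z for k = 0,...,16, and 0 otherwise.
Euler characteristic = sum of Betti numbers = 1 per even-dimensional cohomology group.
chi(P^16) = 16 + 1 = 17

17


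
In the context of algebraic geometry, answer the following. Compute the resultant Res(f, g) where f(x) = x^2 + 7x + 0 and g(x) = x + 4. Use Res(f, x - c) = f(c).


For Res(f, x - c), we evaluate f at x = c.
f(-4) = (-4)^2 + 7*(-4) + 0
= 16 - 28 + 0
= -12 + 0 = -12
Res(f, g) = -12

-12


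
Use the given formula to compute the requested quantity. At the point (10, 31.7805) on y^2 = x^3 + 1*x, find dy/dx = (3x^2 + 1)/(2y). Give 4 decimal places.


Using implicit differentiation of y^2 = x^3 + 1*x:
2y * dy/dx = 3x^2 + 1
dy/dx = (3x^2 + 1)/(2y)
Numerator: 3*10^2 + 1 = 301
Denominator: 2*31.7805 = 63.561
dy/dx = 301/63.561 = 4.7356

4.7356


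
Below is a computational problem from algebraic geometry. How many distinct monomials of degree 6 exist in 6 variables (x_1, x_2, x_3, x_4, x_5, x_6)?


The number of degree-6 monomials in 6 variables is C(d+n-1, n-1).
= C(6+6-1, 6-1) = C(11, 5)
= 462

462


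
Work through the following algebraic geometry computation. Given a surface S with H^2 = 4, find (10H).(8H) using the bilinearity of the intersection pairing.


Using bilinearity of the intersection pairing on a surface S:
(aH).(bH) = ab * (H.H)
We have H^2 = 4.
D.E = (10H).(8H) = 10*8*4
= 80*4
= 320

320


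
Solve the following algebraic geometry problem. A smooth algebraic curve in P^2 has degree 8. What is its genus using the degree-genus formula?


Using the genus formula for smooth plane curves:
g = (d-1)(d-2)/2
g = (8-1)(8-2)/2
g = 7*6/2
g = 42/2 = 21

21


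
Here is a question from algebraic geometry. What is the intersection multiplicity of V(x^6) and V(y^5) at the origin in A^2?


The intersection multiplicity of V(x^a) and V(y^b) at the origin is:
I(O; V(x^6), V(y^5)) = dim_k(k[x,y]/(x^6, y^5))
A basis for k[x,y]/(x^6, y^5) is the set of monomials x^i * y^j
where 0 <= i < 6 and 0 <= j < 5.
The number of such monomials is 6 * 5 = 30

30


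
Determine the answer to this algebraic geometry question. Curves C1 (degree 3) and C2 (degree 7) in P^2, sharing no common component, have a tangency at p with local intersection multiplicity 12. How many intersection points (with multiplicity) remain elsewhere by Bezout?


By Bezout's theorem, the total intersection number is d1 * d2.
Total = 3 * 7 = 21
Intersection multiplicity at p = 12
Remaining intersections = 21 - 12 = 9

9


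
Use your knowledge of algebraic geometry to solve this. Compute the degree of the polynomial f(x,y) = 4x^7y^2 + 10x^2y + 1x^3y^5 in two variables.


Examine each term for its total degree (sum of exponents).
  Term '4x^7y^2' has total degree 7+2 = 9.
  Term '10x^2y' has total degree 2+1 = 3.
  Term '1x^3y^5' has total degree 3+5 = 8.
The maximum total degree among all terms is 9.

9


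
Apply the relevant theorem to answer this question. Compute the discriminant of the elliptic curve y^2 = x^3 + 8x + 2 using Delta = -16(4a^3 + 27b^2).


Compute each component:
4a^3 = 4*8^3 = 4*512 = 2048
27b^2 = 27*2^2 = 27*4 = 108
4a^3 + 27b^2 = 2048 + 108 = 2156
Delta = -16*2156 = -34496

-34496


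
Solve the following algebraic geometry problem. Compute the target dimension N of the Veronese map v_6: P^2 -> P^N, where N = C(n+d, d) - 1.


The Veronese embedding v_d: P^n -> P^N maps each point to all
degree-d monomials in n+1 homogeneous coordinates.
N = C(n+d, d) - 1
N = C(2+6, 6) - 1
N = C(8, 6) - 1
C(8, 6) = 28
N = 28 - 1 = 27

27


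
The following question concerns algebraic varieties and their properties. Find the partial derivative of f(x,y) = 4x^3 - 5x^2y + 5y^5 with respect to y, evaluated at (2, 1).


df/dy = (-5)*x^2 + 5*5*y^4
At (2,1): (-5)*2^2 + 5*5*1^4
= -20 + 25
= 5

5


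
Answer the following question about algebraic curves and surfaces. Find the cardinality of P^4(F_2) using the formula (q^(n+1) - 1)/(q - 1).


P^4(F_2) has (q^(n+1) - 1)/(q - 1) points.
= 2^4 + 2^3 + 2^2 + 2^1 + 2^0
= 16 + 8 + 4 + 2 + 1
= 31

31


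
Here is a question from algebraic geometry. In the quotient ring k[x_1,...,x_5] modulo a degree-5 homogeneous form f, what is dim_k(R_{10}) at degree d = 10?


For R = k[x_1,...,x_n]/(f) with f homogeneous of degree e:
The Hilbert series is (1 - t^e)/(1 - t)^n.
So h(d) = C(d+n-1, n-1) - C(d-e+n-1, n-1) for d >= e.
With n=5, e=5, d=10:
C(10+5-1, 5-1) = C(14, 4) = 1001
C(10-5+5-1, 5-1) = C(9, 4) = 126
h(10) = 1001 - 126 = 875

875


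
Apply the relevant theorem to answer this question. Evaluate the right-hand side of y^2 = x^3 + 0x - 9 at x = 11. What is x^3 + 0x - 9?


Compute x^3 + 0x - 9 at x = 11:
x^3 = 11^3 = 1331
0*x = 0*11 = 0
Sum: 1331 + 0 - 9 = 1322

1322


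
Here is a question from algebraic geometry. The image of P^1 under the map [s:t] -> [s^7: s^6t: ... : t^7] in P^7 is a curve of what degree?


The rational normal curve in P^7 is the image of P^1 under the 7-uple Veronese.
A general hyperplane in P^7 pulls back to a degree-7 form on P^1, which has 7 zeros,
so the curve meets a general hyperplane in 7 points. Degree = 7.

7


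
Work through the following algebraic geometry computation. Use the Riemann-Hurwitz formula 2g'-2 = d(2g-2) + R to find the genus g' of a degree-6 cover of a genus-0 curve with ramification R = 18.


Riemann-Hurwitz formula: 2g' - 2 = d(2g - 2) + R
Given: d = 6, g = 0, R = 18
2g' - 2 = 6*(2*0 - 2) + 18
2g' - 2 = 6*(-2) + 18
2g' - 2 = -12 + 18 = 6
2g' = 8
g' = 4

4


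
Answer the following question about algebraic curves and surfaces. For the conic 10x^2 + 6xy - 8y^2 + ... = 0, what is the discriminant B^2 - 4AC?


The discriminant of a conic Ax^2 + Bxy + Cy^2 + ... = 0 is B^2 - 4AC.
B^2 = 6^2 = 36
4AC = 4*10*(-8) = -320
Discriminant = 36 + 320 = 356

356


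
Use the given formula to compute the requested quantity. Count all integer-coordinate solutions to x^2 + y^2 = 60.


Systematically check integer values of x where x^2 <= 60.
For each valid x, check if 60 - x^2 is a perfect square.
Total integer solutions found: 0

0


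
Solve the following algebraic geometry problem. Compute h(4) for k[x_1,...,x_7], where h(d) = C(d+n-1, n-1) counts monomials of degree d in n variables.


The Hilbert function for the polynomial ring in 7 variables is:
h(d) = C(d+n-1, n-1)
h(4) = C(4+7-1, 7-1) = C(10, 6)
= 10! / (6! * 4!)
= 210

210


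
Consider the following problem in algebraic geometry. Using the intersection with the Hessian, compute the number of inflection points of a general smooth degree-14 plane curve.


For a general smooth plane curve C of degree d, the inflection points are
the intersection of C with its Hessian curve, which has degree 3(d-2).
By Bezout, the total intersection number is d * 3(d-2) = 14 * 36 = 504.
For a general curve every flex is ordinary, so each contributes
multiplicity 1 to C·Hess(C), and the number of distinct inflection
points is 3d(d-2).
Inflection points = 3*14*(14-2) = 3*14*12 = 504

504


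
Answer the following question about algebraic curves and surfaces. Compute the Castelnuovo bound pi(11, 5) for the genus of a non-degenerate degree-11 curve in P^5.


Castelnuovo's bound: write d - 1 = m(r-1) + epsilon with 0 <= epsilon < r-1.
d - 1 = 11 - 1 = 10
r - 1 = 5 - 1 = 4
10 = 2*4 + 2, so m = 2, epsilon = 2
pi(d, r) = m(m-1)(r-1)/2 + m*epsilon
= 2*1*4/2 + 2*2
= 8/2 + 4
= 4 + 4 = 8

8


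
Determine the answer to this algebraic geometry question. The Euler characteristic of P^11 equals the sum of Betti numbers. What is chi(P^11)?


The complex projective space P^11 has one cell in each even real dimension 0, 2, ..., 22.
The cohomology groups are H^{2k}(P^11) = Z for k = 0,...,11, and 0 otherwise.
Euler characteristic = sum of Betti numbers = 1 per even-dimensional cohomology group.
chi(P^11) = 11 + 1 = 12

12


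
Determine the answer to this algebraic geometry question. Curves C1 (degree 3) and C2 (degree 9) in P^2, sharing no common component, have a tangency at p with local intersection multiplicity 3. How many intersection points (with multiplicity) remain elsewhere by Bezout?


By Bezout's theorem, the total intersection number is d1 * d2.
Total = 3 * 9 = 27
Intersection multiplicity at p = 3
Remaining intersections = 27 - 3 = 24

24


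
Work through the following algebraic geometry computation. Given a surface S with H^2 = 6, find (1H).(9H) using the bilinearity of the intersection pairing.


Using bilinearity of the intersection pairing on a surface S:
(aH).(bH) = ab * (H.H)
We have H^2 = 6.
D.E = (1H).(9H) = 1*9*6
= 9*6
= 54

54


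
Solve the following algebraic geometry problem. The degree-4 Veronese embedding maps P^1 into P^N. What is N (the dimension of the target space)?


The Veronese embedding v_d: P^n -> P^N maps each point to all
degree-d monomials in n+1 homogeneous coordinates.
N = C(n+d, d) - 1
N = C(1+4, 4) - 1
N = C(5, 4) - 1
C(5, 4) = 5
N = 5 - 1 = 4

4


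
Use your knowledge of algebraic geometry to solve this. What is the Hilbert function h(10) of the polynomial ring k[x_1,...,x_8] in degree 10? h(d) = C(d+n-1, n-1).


The Hilbert function for the polynomial ring in 8 variables is:
h(d) = C(d+n-1, n-1)
h(10) = C(10+8-1, 8-1) = C(17, 7)
= 17! / (7! * 10!)
= 19448

19448


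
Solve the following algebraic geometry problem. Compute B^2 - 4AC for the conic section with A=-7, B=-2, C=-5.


The discriminant of a conic Ax^2 + Bxy + Cy^2 + ... = 0 is B^2 - 4AC.
B^2 = (-2)^2 = 4
4AC = 4*(-7)*(-5) = 140
Discriminant = 4 - 140 = -136

-136


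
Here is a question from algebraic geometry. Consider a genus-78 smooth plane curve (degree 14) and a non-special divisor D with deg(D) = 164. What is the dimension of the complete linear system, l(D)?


First, compute the genus of a smooth plane curve of degree 14:
g = (d-1)(d-2)/2 = (14-1)(14-2)/2 = 78
For a non-special divisor D (i.e., h^1(D) = 0), Riemann-Roch gives:
l(D) = deg(D) - g + 1
Since deg(D) = 164 >= 2g - 1 = 155, D is non-special.
l(D) = 164 - 78 + 1 = 87

87


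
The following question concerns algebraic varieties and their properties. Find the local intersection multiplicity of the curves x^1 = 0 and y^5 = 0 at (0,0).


The intersection multiplicity of V(x^a) and V(y^b) at the origin is:
I(O; V(x^1), V(y^5)) = dim_k(k[x,y]/(x^1, y^5))
A basis for k[x,y]/(x^1, y^5) is the set of monomials x^i * y^j
where 0 <= i < 1 and 0 <= j < 5.
The number of such monomials is 1 * 5 = 5

5


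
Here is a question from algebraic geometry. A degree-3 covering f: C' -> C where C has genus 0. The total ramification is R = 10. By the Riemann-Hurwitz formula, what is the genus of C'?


Riemann-Hurwitz formula: 2g' - 2 = d(2g - 2) + R
Given: d = 3, g = 0, R = 10
2g' - 2 = 3*(2*0 - 2) + 10
2g' - 2 = 3*(-2) + 10
2g' - 2 = -6 + 10 = 4
2g' = 6
g' = 3

3


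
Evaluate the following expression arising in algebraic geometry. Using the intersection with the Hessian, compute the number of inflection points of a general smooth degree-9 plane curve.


For a general smooth plane curve C of degree d, the inflection points are
the intersection of C with its Hessian curve, which has degree 3(d-2).
By Bezout, the total intersection number is d * 3(d-2) = 9 * 21 = 189.
For a general curve every flex is ordinary, so each contributes
multiplicity 1 to C·Hess(C), and the number of distinct inflection
points is 3d(d-2).
Inflection points = 3*9*(9-2) = 3*9*7 = 189

189


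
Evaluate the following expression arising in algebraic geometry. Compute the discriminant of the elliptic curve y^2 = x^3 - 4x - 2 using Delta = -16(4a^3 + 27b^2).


Compute each component:
4a^3 = 4*(-4)^3 = 4*(-64) = -256
27b^2 = 27*(-2)^2 = 27*4 = 108
4a^3 + 27b^2 = -256 + 108 = -148
Delta = -16*(-148) = 2368

2368


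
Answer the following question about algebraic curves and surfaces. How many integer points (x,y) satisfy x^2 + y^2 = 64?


Systematically check integer values of x where x^2 <= 64.
For each valid x, check if 64 - x^2 is a perfect square.
x=0: 64 - 0 = 64, sqrt = 8 (valid)
x=8: 64 - 64 = 0, sqrt = 0 (valid)
Total integer solutions found: 4

4


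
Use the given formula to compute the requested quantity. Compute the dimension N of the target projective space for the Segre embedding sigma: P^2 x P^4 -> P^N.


The Segre embedding maps P^m x P^n into P^N via
all products of coordinates from each factor.
N = (m+1)(n+1) - 1
N = (2+1)(4+1) - 1
N = 3*5 - 1
N = 15 - 1 = 14

14


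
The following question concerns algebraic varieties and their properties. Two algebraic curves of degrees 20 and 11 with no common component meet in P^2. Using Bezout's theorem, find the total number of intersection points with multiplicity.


Bezout's theorem states the intersection count equals the product of degrees.
Intersection count = 20 * 11 = 220

220


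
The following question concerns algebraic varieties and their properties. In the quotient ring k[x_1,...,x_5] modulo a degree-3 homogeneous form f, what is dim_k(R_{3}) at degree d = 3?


For R = k[x_1,...,x_n]/(f) with f homogeneous of degree e:
The Hilbert series is (1 - t^e)/(1 - t)^n.
So h(d) = C(d+n-1, n-1) - C(d-e+n-1, n-1) for d >= e.
With n=5, e=3, d=3:
C(3+5-1, 5-1) = C(7, 4) = 35
C(3-3+5-1, 5-1) = C(4, 4) = 1
h(3) = 35 - 1 = 34

34


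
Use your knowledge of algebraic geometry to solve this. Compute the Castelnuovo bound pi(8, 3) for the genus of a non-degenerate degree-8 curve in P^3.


Castelnuovo's bound: write d - 1 = m(r-1) + epsilon with 0 <= epsilon < r-1.
d - 1 = 8 - 1 = 7
r - 1 = 3 - 1 = 2
7 = 3*2 + 1, so m = 3, epsilon = 1
pi(d, r) = m(m-1)(r-1)/2 + m*epsilon
= 3*2*2/2 + 3*1
= 12/2 + 3
= 6 + 3 = 9

9


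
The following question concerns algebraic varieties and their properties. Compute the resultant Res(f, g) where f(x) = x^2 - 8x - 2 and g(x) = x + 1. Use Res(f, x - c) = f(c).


For Res(f, x - c), we evaluate f at x = c.
f(-1) = (-1)^2 - 8*(-1) - 2
= 1 + 8 - 2
= 9 - 2 = 7
Res(f, g) = 7

7


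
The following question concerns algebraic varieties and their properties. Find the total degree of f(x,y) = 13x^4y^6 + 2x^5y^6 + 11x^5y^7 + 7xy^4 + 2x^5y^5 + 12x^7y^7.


Examine each term for its total degree (sum of exponents).
  Term '13x^4y^6' has total degree 4+6 = 10.
  Term '2x^5y^6' has total degree 5+6 = 11.
  Term '11x^5y^7' has total degree 5+7 = 12.
  Term '7xy^4' has total degree 1+4 = 5.
  Term '2x^5y^5' has total degree 5+5 = 10.
  Term '12x^7y^7' has total degree 7+7 = 14.
The maximum total degree among all terms is 14.

14


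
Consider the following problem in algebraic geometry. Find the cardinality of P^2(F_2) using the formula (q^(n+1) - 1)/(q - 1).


P^2(F_2) has (q^(n+1) - 1)/(q - 1) points.
= 2^2 + 2^1 + 2^0
= 4 + 2 + 1
= 7

7


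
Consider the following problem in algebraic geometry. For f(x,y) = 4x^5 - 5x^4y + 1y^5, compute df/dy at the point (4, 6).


df/dy = (-5)*x^4 + 5*1*y^4
At (4,6): (-5)*4^4 + 5*1*6^4
= -1280 + 6480
= 5200

5200


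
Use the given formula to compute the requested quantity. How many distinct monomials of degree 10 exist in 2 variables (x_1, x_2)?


The number of degree-10 monomials in 2 variables is C(d+n-1, n-1).
= C(10+2-1, 2-1) = C(11, 1)
= 11

11


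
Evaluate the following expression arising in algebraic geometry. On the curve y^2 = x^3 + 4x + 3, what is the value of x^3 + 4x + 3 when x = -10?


Compute x^3 + 4x + 3 at x = -10:
x^3 = (-10)^3 = -1000
4*x = 4*(-10) = -40
Sum: -1000 - 40 + 3 = -1037

-1037


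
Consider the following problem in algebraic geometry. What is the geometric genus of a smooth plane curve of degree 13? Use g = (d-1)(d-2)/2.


Using the genus formula for smooth plane curves:
g = (d-1)(d-2)/2
g = (13-1)(13-2)/2
g = 12*11/2
g = 132/2 = 66

66


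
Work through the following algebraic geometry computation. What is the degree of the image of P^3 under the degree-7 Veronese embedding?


The Veronese variety v_7(P^3) has degree d^r.
d^r = 7^3 = 343

343


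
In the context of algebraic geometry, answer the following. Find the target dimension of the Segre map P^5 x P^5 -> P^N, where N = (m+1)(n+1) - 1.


The Segre embedding maps P^m x P^n into P^N via
all products of coordinates from each factor.
N = (m+1)(n+1) - 1
N = (5+1)(5+1) - 1
N = 6*6 - 1
N = 36 - 1 = 35

35


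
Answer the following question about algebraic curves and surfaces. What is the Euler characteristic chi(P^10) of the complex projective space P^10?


The complex projective space P^10 has one cell in each even real dimension 0, 2, ..., 20.
The cohomology groups are H^{2k}(P^10) = Z for k = 0,...,10, and 0 otherwise.
Euler characteristic = sum of Betti numbers = 1 per even-dimensional cohomology group.
chi(P^10) = 10 + 1 = 11

11


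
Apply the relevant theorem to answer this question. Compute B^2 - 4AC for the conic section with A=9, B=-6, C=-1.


The discriminant of a conic Ax^2 + Bxy + Cy^2 + ... = 0 is B^2 - 4AC.
B^2 = (-6)^2 = 36
4AC = 4*9*(-1) = -36
Discriminant = 36 + 36 = 72

72


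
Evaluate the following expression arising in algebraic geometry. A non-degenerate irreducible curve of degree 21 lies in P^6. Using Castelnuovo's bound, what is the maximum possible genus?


Castelnuovo's bound: write d - 1 = m(r-1) + epsilon with 0 <= epsilon < r-1.
d - 1 = 21 - 1 = 20
r - 1 = 6 - 1 = 5
20 = 4*5 + 0, so m = 4, epsilon = 0
pi(d, r) = m(m-1)(r-1)/2 + m*epsilon
= 4*3*5/2 + 4*0
= 60/2 + 0
= 30 + 0 = 30

30


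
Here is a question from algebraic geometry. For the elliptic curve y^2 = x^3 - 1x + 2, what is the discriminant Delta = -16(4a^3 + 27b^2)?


Compute each component:
4a^3 = 4*(-1)^3 = 4*(-1) = -4
27b^2 = 27*2^2 = 27*4 = 108
4a^3 + 27b^2 = -4 + 108 = 104
Delta = -16*104 = -1664

-1664


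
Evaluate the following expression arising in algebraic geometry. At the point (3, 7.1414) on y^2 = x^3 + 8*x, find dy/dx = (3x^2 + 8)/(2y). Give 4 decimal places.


Using implicit differentiation of y^2 = x^3 + 8*x:
2y * dy/dx = 3x^2 + 8
dy/dx = (3x^2 + 8)/(2y)
Numerator: 3*3^2 + 8 = 35
Denominator: 2*7.1414 = 14.2828
dy/dx = 35/14.2828 = 2.4505

2.4505


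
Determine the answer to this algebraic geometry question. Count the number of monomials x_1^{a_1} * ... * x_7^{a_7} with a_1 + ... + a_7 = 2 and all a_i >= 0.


The number of degree-2 monomials in 7 variables is C(d+n-1, n-1).
= C(2+7-1, 7-1) = C(8, 6)
= 28

28


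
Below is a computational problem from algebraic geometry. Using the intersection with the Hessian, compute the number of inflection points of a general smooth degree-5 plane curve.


For a general smooth plane curve C of degree d, the inflection points are
the intersection of C with its Hessian curve, which has degree 3(d-2).
By Bezout, the total intersection number is d * 3(d-2) = 5 * 9 = 45.
For a general curve every flex is ordinary, so each contributes
multiplicity 1 to C·Hess(C), and the number of distinct inflection
points is 3d(d-2).
Inflection points = 3*5*(5-2) = 3*5*3 = 45

45


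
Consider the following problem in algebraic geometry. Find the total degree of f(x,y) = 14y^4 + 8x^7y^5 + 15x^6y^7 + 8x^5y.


Examine each term for its total degree (sum of exponents).
  Term '14y^4' has total degree 0+4 = 4.
  Term '8x^7y^5' has total degree 7+5 = 12.
  Term '15x^6y^7' has total degree 6+7 = 13.
  Term '8x^5y' has total degree 5+1 = 6.
The maximum total degree among all terms is 13.

13


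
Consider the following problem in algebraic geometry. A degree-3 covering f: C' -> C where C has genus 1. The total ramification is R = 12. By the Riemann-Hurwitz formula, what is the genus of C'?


Riemann-Hurwitz formula: 2g' - 2 = d(2g - 2) + R
Given: d = 3, g = 1, R = 12
2g' - 2 = 3*(2*1 - 2) + 12
2g' - 2 = 3*0 + 12
2g' - 2 = 0 + 12 = 12
2g' = 14
g' = 7

7


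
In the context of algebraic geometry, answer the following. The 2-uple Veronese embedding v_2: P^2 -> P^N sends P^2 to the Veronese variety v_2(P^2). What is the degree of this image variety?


The Veronese variety v_2(P^2) has degree d^r.
d^r = 2^2 = 4

4


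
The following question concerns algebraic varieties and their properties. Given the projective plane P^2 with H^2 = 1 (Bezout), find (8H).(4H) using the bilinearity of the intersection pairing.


Using bilinearity of the intersection pairing on the projective plane P^2:
(aH).(bH) = ab * (H.H)
We have H^2 = 1 (Bezout).
D.E = (8H).(4H) = 8*4*1
= 32*1
= 32

32


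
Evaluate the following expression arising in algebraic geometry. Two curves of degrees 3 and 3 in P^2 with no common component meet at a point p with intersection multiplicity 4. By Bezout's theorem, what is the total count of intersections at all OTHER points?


By Bezout's theorem, the total intersection number is d1 * d2.
Total = 3 * 3 = 9
Intersection multiplicity at p = 4
Remaining intersections = 9 - 4 = 5

5


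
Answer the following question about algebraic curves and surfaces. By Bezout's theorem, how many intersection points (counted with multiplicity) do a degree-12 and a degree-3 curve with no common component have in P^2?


Bezout's theorem states the intersection count equals the product of degrees.
Intersection count = 12 * 3 = 36

36


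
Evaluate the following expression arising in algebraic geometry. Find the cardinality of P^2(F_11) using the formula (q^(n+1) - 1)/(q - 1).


P^2(F_11) has (q^(n+1) - 1)/(q - 1) points.
= 11^2 + 11^1 + 11^0
= 121 + 11 + 1
= 133

133


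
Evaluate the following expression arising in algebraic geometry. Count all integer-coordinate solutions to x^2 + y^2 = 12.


Systematically check integer values of x where x^2 <= 12.
For each valid x, check if 12 - x^2 is a perfect square.
Total integer solutions found: 0

0


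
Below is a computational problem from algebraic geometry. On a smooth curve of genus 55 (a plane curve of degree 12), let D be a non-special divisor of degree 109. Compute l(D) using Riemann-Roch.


First, compute the genus of a smooth plane curve of degree 12:
g = (d-1)(d-2)/2 = (12-1)(12-2)/2 = 55
For a non-special divisor D (i.e., h^1(D) = 0), Riemann-Roch gives:
l(D) = deg(D) - g + 1
Since deg(D) = 109 >= 2g - 1 = 109, D is non-special.
l(D) = 109 - 55 + 1 = 55

55


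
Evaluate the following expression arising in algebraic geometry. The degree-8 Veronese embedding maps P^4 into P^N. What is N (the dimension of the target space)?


The Veronese embedding v_d: P^n -> P^N maps each point to all
degree-d monomials in n+1 homogeneous coordinates.
N = C(n+d, d) - 1
N = C(4+8, 8) - 1
N = C(12, 8) - 1
C(12, 8) = 495
N = 495 - 1 = 494

494


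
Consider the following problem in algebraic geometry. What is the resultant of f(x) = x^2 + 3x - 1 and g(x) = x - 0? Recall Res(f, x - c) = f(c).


For Res(f, x - c), we evaluate f at x = c.
f(0) = 0^2 + 3*0 - 1
= 0 + 0 - 1
= 0 - 1 = -1
Res(f, g) = -1

-1


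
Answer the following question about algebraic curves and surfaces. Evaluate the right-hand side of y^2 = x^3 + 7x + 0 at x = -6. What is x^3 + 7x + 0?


Compute x^3 + 7x + 0 at x = -6:
x^3 = (-6)^3 = -216
7*x = 7*(-6) = -42
Sum: -216 - 42 + 0 = -258

-258


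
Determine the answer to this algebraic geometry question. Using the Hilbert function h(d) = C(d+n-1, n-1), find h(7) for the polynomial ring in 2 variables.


The Hilbert function for the polynomial ring in 2 variables is:
h(d) = C(d+n-1, n-1)
h(7) = C(7+2-1, 2-1) = C(8, 1)
= 8! / (1! * 7!)
= 8

8


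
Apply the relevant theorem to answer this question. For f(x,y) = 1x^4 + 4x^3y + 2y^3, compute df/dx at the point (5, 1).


df/dx = 4*1*x^3 + 3*4*x^2*y
At (5,1): 4*1*5^3 + 3*4*5^2*1
= 500 + 300
= 800

800


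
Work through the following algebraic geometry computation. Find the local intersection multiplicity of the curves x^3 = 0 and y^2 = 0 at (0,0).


The intersection multiplicity of V(x^a) and V(y^b) at the origin is:
I(O; V(x^3), V(y^2)) = dim_k(k[x,y]/(x^3, y^2))
A basis for k[x,y]/(x^3, y^2) is the set of monomials x^i * y^j
where 0 <= i < 3 and 0 <= j < 2.
The number of such monomials is 3 * 2 = 6

6


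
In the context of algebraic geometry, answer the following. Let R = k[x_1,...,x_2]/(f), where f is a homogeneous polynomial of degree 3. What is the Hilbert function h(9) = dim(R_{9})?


For R = k[x_1,...,x_n]/(f) with f homogeneous of degree e:
The Hilbert series is (1 - t^e)/(1 - t)^n.
So h(d) = C(d+n-1, n-1) - C(d-e+n-1, n-1) for d >= e.
With n=2, e=3, d=9:
C(9+2-1, 2-1) = C(10, 1) = 10
C(9-3+2-1, 2-1) = C(7, 1) = 7
h(9) = 10 - 7 = 3

3


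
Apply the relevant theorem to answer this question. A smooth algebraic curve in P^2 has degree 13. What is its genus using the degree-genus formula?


Using the genus formula for smooth plane curves:
g = (d-1)(d-2)/2
g = (13-1)(13-2)/2
g = 12*11/2
g = 132/2 = 66

66


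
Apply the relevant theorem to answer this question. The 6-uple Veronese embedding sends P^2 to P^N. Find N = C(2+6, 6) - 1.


The Veronese embedding v_d: P^n -> P^N maps each point to all
degree-d monomials in n+1 homogeneous coordinates.
N = C(n+d, d) - 1
N = C(2+6, 6) - 1
N = C(8, 6) - 1
C(8, 6) = 28
N = 28 - 1 = 27

27


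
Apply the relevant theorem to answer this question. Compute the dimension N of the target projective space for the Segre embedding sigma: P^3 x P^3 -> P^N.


The Segre embedding maps P^m x P^n into P^N via
all products of coordinates from each factor.
N = (m+1)(n+1) - 1
N = (3+1)(3+1) - 1
N = 4*4 - 1
N = 16 - 1 = 15

15


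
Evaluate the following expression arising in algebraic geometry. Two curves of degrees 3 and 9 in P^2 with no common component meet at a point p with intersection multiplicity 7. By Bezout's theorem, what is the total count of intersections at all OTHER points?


By Bezout's theorem, the total intersection number is d1 * d2.
Total = 3 * 9 = 27
Intersection multiplicity at p = 7
Remaining intersections = 27 - 7 = 20

20


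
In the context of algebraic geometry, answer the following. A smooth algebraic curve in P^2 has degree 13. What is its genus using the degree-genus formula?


Using the genus formula for smooth plane curves:
g = (d-1)(d-2)/2
g = (13-1)(13-2)/2
g = 12*11/2
g = 132/2 = 66

66


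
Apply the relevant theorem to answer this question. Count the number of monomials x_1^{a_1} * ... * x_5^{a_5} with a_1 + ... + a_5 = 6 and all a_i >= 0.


The number of degree-6 monomials in 5 variables is C(d+n-1, n-1).
= C(6+5-1, 5-1) = C(10, 4)
= 210

210


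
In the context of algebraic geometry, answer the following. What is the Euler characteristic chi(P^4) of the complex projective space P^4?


The complex projective space P^4 has one cell in each even real dimension 0, 2, ..., 8.
The cohomology groups are H^{2k}(P^4) = Z for k = 0,...,4, and 0 otherwise.
Euler characteristic = sum of Betti numbers = 1 per even-dimensional cohomology group.
chi(P^4) = 4 + 1 = 5

5


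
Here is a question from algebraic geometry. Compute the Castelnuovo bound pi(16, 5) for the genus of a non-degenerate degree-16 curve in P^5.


Castelnuovo's bound: write d - 1 = m(r-1) + epsilon with 0 <= epsilon < r-1.
d - 1 = 16 - 1 = 15
r - 1 = 5 - 1 = 4
15 = 3*4 + 3, so m = 3, epsilon = 3
pi(d, r) = m(m-1)(r-1)/2 + m*epsilon
= 3*2*4/2 + 3*3
= 24/2 + 9
= 12 + 9 = 21

21


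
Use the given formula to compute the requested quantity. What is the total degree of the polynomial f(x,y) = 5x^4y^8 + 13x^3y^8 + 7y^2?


Examine each term for its total degree (sum of exponents).
  Term '5x^4y^8' has total degree 4+8 = 12.
  Term '13x^3y^8' has total degree 3+8 = 11.
  Term '7y^2' has total degree 0+2 = 2.
The maximum total degree among all terms is 12.

12


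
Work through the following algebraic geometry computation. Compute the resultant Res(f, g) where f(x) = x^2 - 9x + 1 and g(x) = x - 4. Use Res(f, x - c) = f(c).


For Res(f, x - c), we evaluate f at x = c.
f(4) = 4^2 - 9*4 + 1
= 16 - 36 + 1
= -20 + 1 = -19
Res(f, g) = -19

-19


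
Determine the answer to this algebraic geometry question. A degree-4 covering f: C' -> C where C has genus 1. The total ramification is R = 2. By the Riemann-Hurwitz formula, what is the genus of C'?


Riemann-Hurwitz formula: 2g' - 2 = d(2g - 2) + R
Given: d = 4, g = 1, R = 2
2g' - 2 = 4*(2*1 - 2) + 2
2g' - 2 = 4*0 + 2
2g' - 2 = 0 + 2 = 2
2g' = 4
g' = 2

2


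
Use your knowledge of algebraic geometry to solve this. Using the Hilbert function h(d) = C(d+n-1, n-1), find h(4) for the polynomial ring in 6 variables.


The Hilbert function for the polynomial ring in 6 variables is:
h(d) = C(d+n-1, n-1)
h(4) = C(4+6-1, 6-1) = C(9, 5)
= 9! / (5! * 4!)
= 126

126


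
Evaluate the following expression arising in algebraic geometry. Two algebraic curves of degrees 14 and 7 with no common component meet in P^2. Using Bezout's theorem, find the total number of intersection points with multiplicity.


Bezout's theorem states the intersection count equals the product of degrees.
Intersection count = 14 * 7 = 98

98


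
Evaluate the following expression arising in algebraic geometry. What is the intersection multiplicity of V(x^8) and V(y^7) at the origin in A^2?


The intersection multiplicity of V(x^a) and V(y^b) at the origin is:
I(O; V(x^8), V(y^7)) = dim_k(k[x,y]/(x^8, y^7))
A basis for k[x,y]/(x^8, y^7) is the set of monomials x^i * y^j
where 0 <= i < 8 and 0 <= j < 7.
The number of such monomials is 8 * 7 = 56

56


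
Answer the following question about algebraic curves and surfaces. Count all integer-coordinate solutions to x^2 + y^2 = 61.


Systematically check integer values of x where x^2 <= 61.
For each valid x, check if 61 - x^2 is a perfect square.
x=5: 61 - 25 = 36, sqrt = 6 (valid)
x=6: 61 - 36 = 25, sqrt = 5 (valid)
Total integer solutions found: 8

8


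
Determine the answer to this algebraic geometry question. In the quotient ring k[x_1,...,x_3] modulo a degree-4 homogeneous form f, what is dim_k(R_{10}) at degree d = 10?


For R = k[x_1,...,x_n]/(f) with f homogeneous of degree e:
The Hilbert series is (1 - t^e)/(1 - t)^n.
So h(d) = C(d+n-1, n-1) - C(d-e+n-1, n-1) for d >= e.
With n=3, e=4, d=10:
C(10+3-1, 3-1) = C(12, 2) = 66
C(10-4+3-1, 3-1) = C(8, 2) = 28
h(10) = 66 - 28 = 38

38


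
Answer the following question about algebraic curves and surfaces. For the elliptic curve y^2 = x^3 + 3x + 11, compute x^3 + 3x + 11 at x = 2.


Compute x^3 + 3x + 11 at x = 2:
x^3 = 2^3 = 8
3*x = 3*2 = 6
Sum: 8 + 6 + 11 = 25

25


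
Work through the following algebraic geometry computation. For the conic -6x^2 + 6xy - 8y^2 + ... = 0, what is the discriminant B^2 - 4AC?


The discriminant of a conic Ax^2 + Bxy + Cy^2 + ... = 0 is B^2 - 4AC.
B^2 = 6^2 = 36
4AC = 4*(-6)*(-8) = 192
Discriminant = 36 - 192 = -156

-156


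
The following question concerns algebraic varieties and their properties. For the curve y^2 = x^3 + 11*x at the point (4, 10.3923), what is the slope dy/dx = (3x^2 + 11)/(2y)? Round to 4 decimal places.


Using implicit differentiation of y^2 = x^3 + 11*x:
2y * dy/dx = 3x^2 + 11
dy/dx = (3x^2 + 11)/(2y)
Numerator: 3*4^2 + 11 = 59
Denominator: 2*10.3923 = 20.7846
dy/dx = 59/20.7846 = 2.8386

2.8386


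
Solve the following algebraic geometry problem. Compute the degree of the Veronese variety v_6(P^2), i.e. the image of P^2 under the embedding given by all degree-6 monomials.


The Veronese variety v_6(P^2) has degree d^r.
d^r = 6^2 = 36

36


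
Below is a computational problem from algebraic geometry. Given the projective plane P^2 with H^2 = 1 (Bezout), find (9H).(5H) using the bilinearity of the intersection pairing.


Using bilinearity of the intersection pairing on the projective plane P^2:
(aH).(bH) = ab * (H.H)
We have H^2 = 1 (Bezout).
D.E = (9H).(5H) = 9*5*1
= 45*1
= 45

45


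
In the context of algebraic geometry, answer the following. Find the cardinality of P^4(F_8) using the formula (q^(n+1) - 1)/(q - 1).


P^4(F_8) has (q^(n+1) - 1)/(q - 1) points.
= 8^4 + 8^3 + 8^2 + 8^1 + 8^0
= 4096 + 512 + 64 + 8 + 1
= 4681

4681


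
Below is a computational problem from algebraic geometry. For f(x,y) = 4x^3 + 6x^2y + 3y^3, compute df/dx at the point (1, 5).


df/dx = 3*4*x^2 + 2*6*x^1*y
At (1,5): 3*4*1^2 + 2*6*1^1*5
= 12 + 60
= 72

72


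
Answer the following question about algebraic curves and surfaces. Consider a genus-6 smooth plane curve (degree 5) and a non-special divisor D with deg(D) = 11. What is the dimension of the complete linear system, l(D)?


First, compute the genus of a smooth plane curve of degree 5:
g = (d-1)(d-2)/2 = (5-1)(5-2)/2 = 6
For a non-special divisor D (i.e., h^1(D) = 0), Riemann-Roch gives:
l(D) = deg(D) - g + 1
Since deg(D) = 11 >= 2g - 1 = 11, D is non-special.
l(D) = 11 - 6 + 1 = 6

6


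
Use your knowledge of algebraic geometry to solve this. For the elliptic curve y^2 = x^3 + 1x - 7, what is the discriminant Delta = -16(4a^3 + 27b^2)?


Compute each component:
4a^3 = 4*1^3 = 4*1 = 4
27b^2 = 27*(-7)^2 = 27*49 = 1323
4a^3 + 27b^2 = 4 + 1323 = 1327
Delta = -16*1327 = -21232

-21232


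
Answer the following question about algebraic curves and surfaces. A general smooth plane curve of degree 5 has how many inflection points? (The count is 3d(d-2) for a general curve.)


For a general smooth plane curve C of degree d, the inflection points are
the intersection of C with its Hessian curve, which has degree 3(d-2).
By Bezout, the total intersection number is d * 3(d-2) = 5 * 9 = 45.
For a general curve every flex is ordinary, so each contributes
multiplicity 1 to C·Hess(C), and the number of distinct inflection
points is 3d(d-2).
Inflection points = 3*5*(5-2) = 3*5*3 = 45

45


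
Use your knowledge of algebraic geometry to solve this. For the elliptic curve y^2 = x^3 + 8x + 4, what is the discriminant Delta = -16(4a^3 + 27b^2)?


Compute each component:
4a^3 = 4*8^3 = 4*512 = 2048
27b^2 = 27*4^2 = 27*16 = 432
4a^3 + 27b^2 = 2048 + 432 = 2480
Delta = -16*2480 = -39680

-39680


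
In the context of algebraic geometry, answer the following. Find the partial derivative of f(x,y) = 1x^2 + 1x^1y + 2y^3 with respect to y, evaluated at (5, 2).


df/dy = 1*x^1 + 3*2*y^2
At (5,2): 1*5^1 + 3*2*2^2
= 5 + 24
= 29

29


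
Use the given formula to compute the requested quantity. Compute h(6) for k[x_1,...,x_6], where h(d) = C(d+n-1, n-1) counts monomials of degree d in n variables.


The Hilbert function for the polynomial ring in 6 variables is:
h(d) = C(d+n-1, n-1)
h(6) = C(6+6-1, 6-1) = C(11, 5)
= 11! / (5! * 6!)
= 462

462


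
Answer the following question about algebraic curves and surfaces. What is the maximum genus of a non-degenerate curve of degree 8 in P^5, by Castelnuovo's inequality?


Castelnuovo's bound: write d - 1 = m(r-1) + epsilon with 0 <= epsilon < r-1.
d - 1 = 8 - 1 = 7
r - 1 = 5 - 1 = 4
7 = 1*4 + 3, so m = 1, epsilon = 3
pi(d, r) = m(m-1)(r-1)/2 + m*epsilon
= 1*0*4/2 + 1*3
= 0/2 + 3
= 0 + 3 = 3

3


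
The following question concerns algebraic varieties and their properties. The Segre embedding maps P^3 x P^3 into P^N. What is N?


The Segre embedding maps P^m x P^n into P^N via
all products of coordinates from each factor.
N = (m+1)(n+1) - 1
N = (3+1)(3+1) - 1
N = 4*4 - 1
N = 16 - 1 = 15

15
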